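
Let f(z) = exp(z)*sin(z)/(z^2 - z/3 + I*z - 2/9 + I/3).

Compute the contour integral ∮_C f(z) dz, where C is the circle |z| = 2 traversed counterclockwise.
By the residue theorem, ∮_C f(z) dz = 2πi · (sum of the residues of f at the poles inside |z| = 2).

The denominator factors as (z - 2/3 + I)*(z + 1/3), so the singularities of f are simple poles at z = 2/3 - I, z = -1/3.
  |2/3 - I|² = 13/9 < 4 = 2², so this pole is inside the contour.
  |-1/3|² = 1/9 < 4 = 2², so this pole is inside the contour.

With P(z) = exp(z)*sin(z) and Q(z) = z^2 - z/3 + I*z - 2/9 + I/3, each pole is simple, so Res(f, z₀) = P(z₀)/Q'(z₀) with Q'(z) = 2*z - 1/3 + I.
  Res(f, 2/3 - I) = P(2/3 - I)/Q'(2/3 - I) = (exp(2/3 - I)*sin(2/3 - I))/(1 - I) = (1/2 + I/2)*exp(2/3 - I)*sin(2/3 - I)
  Res(f, -1/3) = P(-1/3)/Q'(-1/3) = (-exp(-1/3)*sin(1/3))/(-1 + I) = (1/2 + I/2)*exp(-1/3)*sin(1/3)

Sum of residues inside C: (1/2 + I/2)*exp(2/3 - I)*sin(2/3 - I) + (1/2 + I/2)*exp(-1/3)*sin(1/3)
∮_C f(z) dz = 2πi · ((1/2 + I/2)*exp(2/3 - I)*sin(2/3 - I) + (1/2 + I/2)*exp(-1/3)*sin(1/3)) = pi*(-1 + I)*exp(-1/3)*sin(1/3) + pi*(-1 + I)*exp(2/3 - I)*sin(2/3 - I)

Final answer: pi*(-1 + I)*exp(-1/3)*sin(1/3) + pi*(-1 + I)*exp(2/3 - I)*sin(2/3 - I)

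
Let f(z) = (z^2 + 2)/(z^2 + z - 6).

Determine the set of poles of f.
{-3, 2}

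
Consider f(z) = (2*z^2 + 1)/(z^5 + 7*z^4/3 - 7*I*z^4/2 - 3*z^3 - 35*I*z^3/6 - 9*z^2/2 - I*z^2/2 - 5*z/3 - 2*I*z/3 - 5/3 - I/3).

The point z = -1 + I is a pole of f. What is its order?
Factor the denominator:
  z^5 + 7*z^4/3 - 7*I*z^4/2 - 3*z^3 - 35*I*z^3/6 - 9*z^2/2 - I*z^2/2 - 5*z/3 - 2*I*z/3 - 5/3 - I/3 = (z + 1 - I)^3*(z + I/2)*(z - 2/3 - I)

The numerator P(z) = 2*z^2 + 1 has P(-1 + I) = 1 - 4*I ≠ 0, so no factor of (z + 1 - I) cancels.
Near z = -1 + I we can therefore write f(z) = g(z)/(z + 1 - I)^3 with g analytic at -1 + I and g(-1 + I) ≠ 0 (g is the numerator divided by the remaining denominator factors).

Hence z = -1 + I is a pole of order 3.

Final answer: 3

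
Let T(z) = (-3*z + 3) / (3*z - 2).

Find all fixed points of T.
T(z) = z means -3*z + 3 = z*(3*z - 2), i.e.
  3*z^2 + z - 3 = 0.
Discriminant: (1)^2 - 4*(3)*(-3) = 37, so the roots are real.
  z = (-1 ± sqrt(37))/(2*(3))
Fixed points: {-sqrt(37)/6 - 1/6, -1/6 + sqrt(37)/6}

Final answer: {-sqrt(37)/6 - 1/6, -1/6 + sqrt(37)/6}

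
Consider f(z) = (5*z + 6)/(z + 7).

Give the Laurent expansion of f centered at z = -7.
Put w = z - (-7), i.e. z = w - 7. The denominator is w, so it suffices to rewrite the numerator in powers of w.

P(z) = 5*z + 6
P(w - 7) = -29 + 5*w

Dividing each term by w:
  f = -29/w + 5

Substituting back w = z + 7:
  f(z) = -29/(z + 7) + 5

The series is finite because the numerator is a polynomial; the negative powers form the principal part, and the coefficient of 1/(z + 7) gives Res(f, -7) = -29.

Final answer: -29/(z + 7) + 5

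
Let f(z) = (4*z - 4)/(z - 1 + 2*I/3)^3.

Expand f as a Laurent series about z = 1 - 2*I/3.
Put w = z - (1 - 2*I/3), i.e. z = w + 1 - 2*I/3. The denominator is w^3, so it suffices to rewrite the numerator in powers of w.

P(z) = 4*z - 4
P(w + 1 - 2*I/3) = -8*I/3 + 4*w

Dividing each term by w^3:
  f = -8*I/(3*w^3) + 4/w^2

Substituting back w = z - 1 + 2*I/3:
  f(z) = -8*I/(3*(z - 1 + 2*I/3)^3) + 4/(z - 1 + 2*I/3)^2

The series is finite because the numerator is a polynomial; the negative powers form the principal part.

Final answer: -8*I/(3*(z - 1 + 2*I/3)^3) + 4/(z - 1 + 2*I/3)^2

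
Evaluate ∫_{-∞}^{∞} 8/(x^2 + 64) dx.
Let f(z) = 8/(z^2 + 64). The denominator has no real zeros and deg Q - deg P = 2 ≥ 2, so the integral of f over the upper semicircle |z| = R tends to 0 as R → ∞. Closing the contour in the upper half-plane,
  ∫_{-∞}^{∞} f(x) dx = 2πi · Σ Res(f, z_k)  over the poles with Im z_k > 0.

Zeros of the denominator: z^2 + 64 = 0 gives z = ±8*I.
Upper half-plane: z = 8*I (simple).

Each pole is a simple zero of Q(z) = z^2 + 64, so Res(f, z₀) = P(z₀)/Q'(z₀) with P(z) = 8, Q'(z) = 2*z:
  Res(f, 8*I) = (8)/(16*I) = -I/2

∫_{-∞}^{∞} f(x) dx = 2πi · (-I/2) = pi

Final answer: pi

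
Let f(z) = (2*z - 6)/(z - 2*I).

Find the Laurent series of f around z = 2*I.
Put w = z - (2*I), i.e. z = w + 2*I. The denominator is w, so it suffices to rewrite the numerator in powers of w.

P(z) = 2*z - 6
P(w + 2*I) = -6 + 4*I + 2*w

Dividing each term by w:
  f = (-6 + 4*I)/w + 2

Substituting back w = z - 2*I:
  f(z) = (-6 + 4*I)/(z - 2*I) + 2

The series is finite because the numerator is a polynomial; the negative powers form the principal part, and the coefficient of 1/(z - 2*I) gives Res(f, 2*I) = -6 + 4*I.

Final answer: (-6 + 4*I)/(z - 2*I) + 2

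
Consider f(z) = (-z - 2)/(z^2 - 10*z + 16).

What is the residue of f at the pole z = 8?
Write f(z) = P(z)/Q(z) with P(z) = -z - 2 and Q(z) = z^2 - 10*z + 16.
The denominator factors as Q(z) = (z - 8)*(z - 2), so z = 8 is a simple zero of Q and P is analytic there; z = 8 is therefore a simple pole and
  Res(f, z₀) = P(z₀)/Q'(z₀).

Q'(z) = 2*z - 10, so Q'(8) = 6.
P(8) = -10.

Res(f, 8) = (-10)/(6) = -5/3

Final answer: -5/3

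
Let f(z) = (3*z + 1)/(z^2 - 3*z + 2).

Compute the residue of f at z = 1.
Write f(z) = P(z)/Q(z) with P(z) = 3*z + 1 and Q(z) = z^2 - 3*z + 2.
The denominator factors as Q(z) = (z - 2)*(z - 1), so z = 1 is a simple zero of Q and P is analytic there; z = 1 is therefore a simple pole and
  Res(f, z₀) = P(z₀)/Q'(z₀).

Q'(z) = 2*z - 3, so Q'(1) = -1.
P(1) = 4.

Res(f, 1) = (4)/(-1) = -4

Final answer: -4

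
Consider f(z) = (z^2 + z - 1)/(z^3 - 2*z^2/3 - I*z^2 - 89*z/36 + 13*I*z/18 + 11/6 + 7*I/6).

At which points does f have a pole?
The singularities of f are the zeros of the denominator. Factoring,
  z^3 - 2*z^2/3 - I*z^2 - 89*z/36 + 13*I*z/18 + 11/6 + 7*I/6 = (z - 2/3 - 2*I/3)*(z - 3/2)*(z + 3/2 - I/3)
so the candidates are z = 2/3 + 2*I/3, z = 3/2, z = -3/2 + I/3.

Check the numerator P(z) = z^2 + z - 1 at each one:
  P(2/3 + 2*I/3) = -1/3 + 14*I/9 ≠ 0, so z = 2/3 + 2*I/3 is a (simple) pole.
  P(3/2) = 11/4 ≠ 0, so z = 3/2 is a (simple) pole.
  P(-3/2 + I/3) = -13/36 - 2*I/3 ≠ 0, so z = -3/2 + I/3 is a (simple) pole.

Poles of f: {-3/2 + I/3, 2/3 + 2*I/3, 3/2}

Final answer: {-3/2 + I/3, 2/3 + 2*I/3, 3/2}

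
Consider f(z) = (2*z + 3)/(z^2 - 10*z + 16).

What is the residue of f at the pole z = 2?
Write f(z) = P(z)/Q(z) with P(z) = 2*z + 3 and Q(z) = z^2 - 10*z + 16.
The denominator factors as Q(z) = (z - 2)*(z - 8), so z = 2 is a simple zero of Q and P is analytic there; z = 2 is therefore a simple pole and
  Res(f, z₀) = P(z₀)/Q'(z₀).

Q'(z) = 2*z - 10, so Q'(2) = -6.
P(2) = 7.

Res(f, 2) = (7)/(-6) = -7/6

Final answer: -7/6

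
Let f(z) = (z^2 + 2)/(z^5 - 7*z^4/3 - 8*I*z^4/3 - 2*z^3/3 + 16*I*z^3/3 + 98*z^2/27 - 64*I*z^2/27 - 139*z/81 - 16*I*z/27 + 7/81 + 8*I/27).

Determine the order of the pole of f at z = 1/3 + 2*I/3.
Factor the denominator:
  z^5 - 7*z^4/3 - 8*I*z^4/3 - 2*z^3/3 + 16*I*z^3/3 + 98*z^2/27 - 64*I*z^2/27 - 139*z/81 - 16*I*z/27 + 7/81 + 8*I/27 = (z - 1/3 - 2*I/3)^4*(z - 1)

The numerator P(z) = z^2 + 2 has P(1/3 + 2*I/3) = 5/3 + 4*I/9 ≠ 0, so no factor of (z - 1/3 - 2*I/3) cancels.
Near z = 1/3 + 2*I/3 we can therefore write f(z) = g(z)/(z - 1/3 - 2*I/3)^4 with g analytic at 1/3 + 2*I/3 and g(1/3 + 2*I/3) ≠ 0 (g is the numerator divided by the remaining denominator factors).

Hence z = 1/3 + 2*I/3 is a pole of order 4.

Final answer: 4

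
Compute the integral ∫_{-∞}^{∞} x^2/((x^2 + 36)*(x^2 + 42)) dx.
Let f(z) = z^2/((z^2 + 36)*(z^2 + 42)). The denominator has no real zeros and deg Q - deg P = 2 ≥ 2, so the integral of f over the upper semicircle |z| = R tends to 0 as R → ∞. Closing the contour in the upper half-plane,
  ∫_{-∞}^{∞} f(x) dx = 2πi · Σ Res(f, z_k)  over the poles with Im z_k > 0.

Zeros of the denominator: z^2 + 42 = 0 gives z = ±sqrt(42)*I; z^2 + 36 = 0 gives z = ±6*I.
Upper half-plane: z = 6*I, z = sqrt(42)*I (simple).

Each pole is a simple zero of Q(z) = z^4 + 78*z^2 + 1512, so Res(f, z₀) = P(z₀)/Q'(z₀) with P(z) = z^2, Q'(z) = 4*z^3 + 156*z:
  Res(f, 6*I) = (-36)/(72*I) = I/2
  Res(f, sqrt(42)*I) = (-42)/(-12*sqrt(42)*I) = -sqrt(42)*I/12

Sum of residues: I*(6 - sqrt(42))/12
∫_{-∞}^{∞} f(x) dx = 2πi · (I*(6 - sqrt(42))/12) = pi*(-6 + sqrt(42))/6

Final answer: pi*(-6 + sqrt(42))/6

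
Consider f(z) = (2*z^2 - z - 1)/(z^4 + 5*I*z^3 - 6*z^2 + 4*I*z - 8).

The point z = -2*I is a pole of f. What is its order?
Factor the denominator:
  z^4 + 5*I*z^3 - 6*z^2 + 4*I*z - 8 = (z + 2*I)^3*(z - I)

The numerator P(z) = 2*z^2 - z - 1 has P(-2*I) = -9 + 2*I ≠ 0, so no factor of (z + 2*I) cancels.
Near z = -2*I we can therefore write f(z) = g(z)/(z + 2*I)^3 with g analytic at -2*I and g(-2*I) ≠ 0 (g is the numerator divided by the remaining denominator factors).

Hence z = -2*I is a pole of order 3.

Final answer: 3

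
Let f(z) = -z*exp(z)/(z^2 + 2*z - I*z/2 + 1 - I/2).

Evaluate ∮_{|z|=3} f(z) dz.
By the residue theorem, ∮_C f(z) dz = 2πi · (sum of the residues of f at the poles inside |z| = 3).

The denominator factors as (z + 1)*(z + 1 - I/2), so the singularities of f are simple poles at z = -1, z = -1 + I/2.
  |-1|² = 1 < 9 = 3², so this pole is inside the contour.
  |-1 + I/2|² = 5/4 < 9 = 3², so this pole is inside the contour.

With P(z) = -z*exp(z) and Q(z) = z^2 + 2*z - I*z/2 + 1 - I/2, each pole is simple, so Res(f, z₀) = P(z₀)/Q'(z₀) with Q'(z) = 2*z + 2 - I/2.
  Res(f, -1) = P(-1)/Q'(-1) = (exp(-1))/(-I/2) = 2*I*exp(-1)
  Res(f, -1 + I/2) = P(-1 + I/2)/Q'(-1 + I/2) = ((1 - I/2)*exp(-1 + I/2))/(I/2) = (-1 - 2*I)*exp(-1 + I/2)

Sum of residues inside C: (-1 - 2*I)*exp(-1 + I/2) + 2*I*exp(-1)
∮_C f(z) dz = 2πi · ((-1 - 2*I)*exp(-1 + I/2) + 2*I*exp(-1)) = -4*pi*exp(-1) + pi*(4 - 2*I)*exp(-1 + I/2)

Final answer: -4*pi*exp(-1) + pi*(4 - 2*I)*exp(-1 + I/2)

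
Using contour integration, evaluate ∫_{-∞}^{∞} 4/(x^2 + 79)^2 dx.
Let f(z) = 4/(z^2 + 79)^2. The denominator has no real zeros and deg Q - deg P = 4 ≥ 2, so the integral of f over the upper semicircle |z| = R tends to 0 as R → ∞. Closing the contour in the upper half-plane,
  ∫_{-∞}^{∞} f(x) dx = 2πi · Σ Res(f, z_k)  over the poles with Im z_k > 0.

Zeros of the denominator: z^2 + 79 = 0 gives z = ±sqrt(79)*I.
Upper half-plane: z = sqrt(79)*I (a pole of order 2).

Write f(z) = g(z)/(z - sqrt(79)*I)^2 with g(z) = 4/(z + sqrt(79)*I)^2. For a double pole, Res(f, z₀) = g'(z₀):
  g'(z) = -8/(z + sqrt(79)*I)^3
  Res(f, sqrt(79)*I) = g'(sqrt(79)*I) = -sqrt(79)*I/6241

∫_{-∞}^{∞} f(x) dx = 2πi · (-sqrt(79)*I/6241) = 2*sqrt(79)*pi/6241

Final answer: 2*sqrt(79)*pi/6241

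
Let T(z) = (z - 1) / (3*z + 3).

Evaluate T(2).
1/9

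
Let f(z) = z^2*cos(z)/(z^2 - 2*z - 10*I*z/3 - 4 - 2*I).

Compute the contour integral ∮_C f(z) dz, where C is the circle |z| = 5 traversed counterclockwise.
By the residue theorem, ∮_C f(z) dz = 2πi · (sum of the residues of f at the poles inside |z| = 5).

The denominator factors as (z - 3 - 3*I)*(z + 1 - I/3), so the singularities of f are simple poles at z = 3 + 3*I, z = -1 + I/3.
  |3 + 3*I|² = 18 < 25 = 5², so this pole is inside the contour.
  |-1 + I/3|² = 10/9 < 25 = 5², so this pole is inside the contour.

With P(z) = z^2*cos(z) and Q(z) = z^2 - 2*z - 10*I*z/3 - 4 - 2*I, each pole is simple, so Res(f, z₀) = P(z₀)/Q'(z₀) with Q'(z) = 2*z - 2 - 10*I/3.
  Res(f, 3 + 3*I) = P(3 + 3*I)/Q'(3 + 3*I) = (18*I*cos(3 + 3*I))/(4 + 8*I/3) = (27/13 + 81*I/26)*cos(3 + 3*I)
  Res(f, -1 + I/3) = P(-1 + I/3)/Q'(-1 + I/3) = ((8/9 - 2*I/3)*cos(1 - I/3))/(-4 - 8*I/3) = (-1/13 + 17*I/78)*cos(1 - I/3)

Sum of residues inside C: (27/13 + 81*I/26)*cos(3 + 3*I) + (-1/13 + 17*I/78)*cos(1 - I/3)
∮_C f(z) dz = 2πi · ((27/13 + 81*I/26)*cos(3 + 3*I) + (-1/13 + 17*I/78)*cos(1 - I/3)) = pi*(-81/13 + 54*I/13)*cos(3 + 3*I) + pi*(-17/39 - 2*I/13)*cos(1 - I/3)

Final answer: pi*(-81/13 + 54*I/13)*cos(3 + 3*I) + pi*(-17/39 - 2*I/13)*cos(1 - I/3)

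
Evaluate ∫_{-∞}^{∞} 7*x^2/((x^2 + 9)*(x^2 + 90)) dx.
Let f(z) = 7*z^2/((z^2 + 9)*(z^2 + 90)). The denominator has no real zeros and deg Q - deg P = 2 ≥ 2, so the integral of f over the upper semicircle |z| = R tends to 0 as R → ∞. Closing the contour in the upper half-plane,
  ∫_{-∞}^{∞} f(x) dx = 2πi · Σ Res(f, z_k)  over the poles with Im z_k > 0.

Zeros of the denominator: z^2 + 90 = 0 gives z = ±3*sqrt(10)*I; z^2 + 9 = 0 gives z = ±3*I.
Upper half-plane: z = 3*I, z = 3*sqrt(10)*I (simple).

Each pole is a simple zero of Q(z) = z^4 + 99*z^2 + 810, so Res(f, z₀) = P(z₀)/Q'(z₀) with P(z) = 7*z^2, Q'(z) = 4*z^3 + 198*z:
  Res(f, 3*I) = (-63)/(486*I) = 7*I/54
  Res(f, 3*sqrt(10)*I) = (-630)/(-486*sqrt(10)*I) = -7*sqrt(10)*I/54

Sum of residues: 7*I*(1 - sqrt(10))/54
∫_{-∞}^{∞} f(x) dx = 2πi · (7*I*(1 - sqrt(10))/54) = 7*pi*(-1 + sqrt(10))/27

Final answer: 7*pi*(-1 + sqrt(10))/27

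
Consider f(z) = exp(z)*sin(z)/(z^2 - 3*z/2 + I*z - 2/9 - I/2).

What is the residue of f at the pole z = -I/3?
(-12/85 + 54*I/85)*exp(-I/3)*sinh(1/3)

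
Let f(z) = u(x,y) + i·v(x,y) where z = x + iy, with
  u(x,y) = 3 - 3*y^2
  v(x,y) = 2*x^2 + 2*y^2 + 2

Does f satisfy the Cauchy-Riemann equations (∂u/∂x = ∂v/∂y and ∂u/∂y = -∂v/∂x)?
∂u/∂x = 0
∂v/∂y = 4*y
∂u/∂y = -6*y
∂v/∂x = 4*x
∂u/∂x ≠ ∂v/∂y and ∂u/∂y ≠ -∂v/∂x; the Cauchy-Riemann equations are not satisfied, so f is not analytic.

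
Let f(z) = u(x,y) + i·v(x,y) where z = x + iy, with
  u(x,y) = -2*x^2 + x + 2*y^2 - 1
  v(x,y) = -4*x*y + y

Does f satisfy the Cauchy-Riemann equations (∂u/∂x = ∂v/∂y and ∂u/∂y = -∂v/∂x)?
∂u/∂x = 1 - 4*x
∂v/∂y = 1 - 4*x
∂u/∂y = 4*y
∂v/∂x = -4*y
∂u/∂x = ∂v/∂y and ∂u/∂y = -∂v/∂x hold identically; f is analytic.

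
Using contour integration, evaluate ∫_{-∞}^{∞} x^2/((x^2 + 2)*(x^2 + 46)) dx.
pi*(-sqrt(2) + sqrt(46))/44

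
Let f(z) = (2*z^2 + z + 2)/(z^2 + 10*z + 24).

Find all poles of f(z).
{-6, -4}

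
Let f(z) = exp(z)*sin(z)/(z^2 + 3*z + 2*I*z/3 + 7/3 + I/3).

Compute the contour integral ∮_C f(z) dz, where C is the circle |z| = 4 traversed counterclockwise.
By the residue theorem, ∮_C f(z) dz = 2πi · (sum of the residues of f at the poles inside |z| = 4).

The denominator factors as (z + 1 - I/3)*(z + 2 + I), so the singularities of f are simple poles at z = -1 + I/3, z = -2 - I.
  |-1 + I/3|² = 10/9 < 16 = 4², so this pole is inside the contour.
  |-2 - I|² = 5 < 16 = 4², so this pole is inside the contour.

With P(z) = exp(z)*sin(z) and Q(z) = z^2 + 3*z + 2*I*z/3 + 7/3 + I/3, each pole is simple, so Res(f, z₀) = P(z₀)/Q'(z₀) with Q'(z) = 2*z + 3 + 2*I/3.
  Res(f, -1 + I/3) = P(-1 + I/3)/Q'(-1 + I/3) = (-exp(-1 + I/3)*sin(1 - I/3))/(1 + 4*I/3) = (-9/25 + 12*I/25)*exp(-1 + I/3)*sin(1 - I/3)
  Res(f, -2 - I) = P(-2 - I)/Q'(-2 - I) = (-exp(-2 - I)*sin(2 + I))/(-1 - 4*I/3) = (9/25 - 12*I/25)*exp(-2 - I)*sin(2 + I)

Sum of residues inside C: (9/25 - 12*I/25)*exp(-2 - I)*sin(2 + I) + (-9/25 + 12*I/25)*exp(-1 + I/3)*sin(1 - I/3)
∮_C f(z) dz = 2πi · ((9/25 - 12*I/25)*exp(-2 - I)*sin(2 + I) + (-9/25 + 12*I/25)*exp(-1 + I/3)*sin(1 - I/3)) = pi*(-24/25 - 18*I/25)*exp(-1 + I/3)*sin(1 - I/3) + pi*(24/25 + 18*I/25)*exp(-2 - I)*sin(2 + I)

Final answer: pi*(-24/25 - 18*I/25)*exp(-1 + I/3)*sin(1 - I/3) + pi*(24/25 + 18*I/25)*exp(-2 - I)*sin(2 + I)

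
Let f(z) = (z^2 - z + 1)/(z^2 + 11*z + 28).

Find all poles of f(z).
The singularities of f are the zeros of the denominator. Factoring,
  z^2 + 11*z + 28 = (z + 7)*(z + 4)
so the candidates are z = -7, z = -4.

Check the numerator P(z) = z^2 - z + 1 at each one:
  P(-7) = 57 ≠ 0, so z = -7 is a (simple) pole.
  P(-4) = 21 ≠ 0, so z = -4 is a (simple) pole.

Poles of f: {-7, -4}

Final answer: {-7, -4}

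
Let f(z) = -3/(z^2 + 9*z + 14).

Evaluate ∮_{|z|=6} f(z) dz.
By the residue theorem, ∮_C f(z) dz = 2πi · (sum of the residues of f at the poles inside |z| = 6).

The denominator factors as (z + 7)*(z + 2), so the singularities of f are simple poles at z = -7, z = -2.
  |-7|² = 49 > 36 = 6², so this pole is outside the contour.
  |-2|² = 4 < 36 = 6², so this pole is inside the contour.

With P(z) = -3 and Q(z) = z^2 + 9*z + 14, each pole is simple, so Res(f, z₀) = P(z₀)/Q'(z₀) with Q'(z) = 2*z + 9.
  Res(f, -2) = P(-2)/Q'(-2) = (-3)/(5) = -3/5

∮_C f(z) dz = 2πi · (-3/5) = -6*I*pi/5

Final answer: -6*I*pi/5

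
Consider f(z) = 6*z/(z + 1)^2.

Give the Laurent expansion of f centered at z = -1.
-6/(z + 1)^2 + 6/(z + 1)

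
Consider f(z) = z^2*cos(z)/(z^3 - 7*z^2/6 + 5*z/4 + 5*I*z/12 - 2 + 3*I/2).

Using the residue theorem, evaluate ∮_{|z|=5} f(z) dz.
By the residue theorem, ∮_C f(z) dz = 2πi · (sum of the residues of f at the poles inside |z| = 5).

The denominator factors as (z - 3*I/2)*(z + 1/3 + I)*(z - 3/2 + I/2), so the singularities of f are simple poles at z = 3*I/2, z = -1/3 - I, z = 3/2 - I/2.
  |3*I/2|² = 9/4 < 25 = 5², so this pole is inside the contour.
  |-1/3 - I|² = 10/9 < 25 = 5², so this pole is inside the contour.
  |3/2 - I/2|² = 5/2 < 25 = 5², so this pole is inside the contour.

With P(z) = z^2*cos(z) and Q(z) = z^3 - 7*z^2/6 + 5*z/4 + 5*I*z/12 - 2 + 3*I/2, each pole is simple, so Res(f, z₀) = P(z₀)/Q'(z₀) with Q'(z) = 3*z^2 - 7*z/3 + 5/4 + 5*I/12.
  Res(f, 3*I/2) = P(3*I/2)/Q'(3*I/2) = (-9*cosh(3/2)/4)/(-11/2 - 37*I/12) = (1782/5725 - 999*I/5725)*cosh(3/2)
  Res(f, -1/3 - I) = P(-1/3 - I)/Q'(-1/3 - I) = ((-8/9 + 2*I/3)*cos(1/3 + I))/(-23/36 + 19*I/4) = (484/2977 + 492*I/2977)*cos(1/3 + I)
  Res(f, 3/2 - I/2) = P(3/2 - I/2)/Q'(3/2 - I/2) = ((2 - 3*I/2)*cos(3/2 - I/2))/(15/4 - 35*I/12) = (171/325 + 3*I/325)*cos(3/2 - I/2)

Sum of residues inside C: (1782/5725 - 999*I/5725)*cosh(3/2) + (484/2977 + 492*I/2977)*cos(1/3 + I) + (171/325 + 3*I/325)*cos(3/2 - I/2)
∮_C f(z) dz = 2πi · ((1782/5725 - 999*I/5725)*cosh(3/2) + (484/2977 + 492*I/2977)*cos(1/3 + I) + (171/325 + 3*I/325)*cos(3/2 - I/2)) = pi*(-6/325 + 342*I/325)*cos(3/2 - I/2) + pi*(-984/2977 + 968*I/2977)*cos(1/3 + I) + pi*(1998/5725 + 3564*I/5725)*cosh(3/2)

Final answer: pi*(-6/325 + 342*I/325)*cos(3/2 - I/2) + pi*(-984/2977 + 968*I/2977)*cos(1/3 + I) + pi*(1998/5725 + 3564*I/5725)*cosh(3/2)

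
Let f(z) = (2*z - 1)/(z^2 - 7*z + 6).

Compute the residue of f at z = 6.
Write f(z) = P(z)/Q(z) with P(z) = 2*z - 1 and Q(z) = z^2 - 7*z + 6.
The denominator factors as Q(z) = (z - 1)*(z - 6), so z = 6 is a simple zero of Q and P is analytic there; z = 6 is therefore a simple pole and
  Res(f, z₀) = P(z₀)/Q'(z₀).

Q'(z) = 2*z - 7, so Q'(6) = 5.
P(6) = 11.

Res(f, 6) = (11)/(5) = 11/5

Final answer: 11/5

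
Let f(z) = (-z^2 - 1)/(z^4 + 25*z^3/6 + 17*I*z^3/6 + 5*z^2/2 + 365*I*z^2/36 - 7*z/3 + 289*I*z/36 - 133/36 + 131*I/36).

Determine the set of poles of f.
{-3 - I/3, -2/3 + I/2, -1/2 - 2*I}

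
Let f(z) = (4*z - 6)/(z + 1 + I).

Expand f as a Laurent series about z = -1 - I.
(-10 - 4*I)/(z + 1 + I) + 4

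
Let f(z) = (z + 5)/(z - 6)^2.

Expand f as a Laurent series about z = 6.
Put w = z - (6), i.e. z = w + 6. The denominator is w^2, so it suffices to rewrite the numerator in powers of w.

P(z) = z + 5
P(w + 6) = 11 + w

Dividing each term by w^2:
  f = 11/w^2 + 1/w

Substituting back w = z - 6:
  f(z) = 11/(z - 6)^2 + 1/(z - 6)

The series is finite because the numerator is a polynomial; the negative powers form the principal part, and the coefficient of 1/(z - 6) gives Res(f, 6) = 1.

Final answer: 11/(z - 6)^2 + 1/(z - 6)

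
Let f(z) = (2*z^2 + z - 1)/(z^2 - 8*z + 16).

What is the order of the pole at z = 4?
Factor the denominator:
  z^2 - 8*z + 16 = (z - 4)^2

The numerator P(z) = 2*z^2 + z - 1 has P(4) = 35 ≠ 0, so no factor of (z - 4) cancels.
Near z = 4 we can therefore write f(z) = g(z)/(z - 4)^2 with g analytic at 4 and g(4) ≠ 0 (g is just the numerator).

Hence z = 4 is a pole of order 2.

Final answer: 2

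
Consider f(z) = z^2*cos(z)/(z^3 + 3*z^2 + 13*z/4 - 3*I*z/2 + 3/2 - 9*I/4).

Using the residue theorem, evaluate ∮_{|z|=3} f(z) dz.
By the residue theorem, ∮_C f(z) dz = 2πi · (sum of the residues of f at the poles inside |z| = 3).

The denominator factors as (z + 3/2 + I)*(z - I)*(z + 3/2), so the singularities of f are simple poles at z = -3/2 - I, z = I, z = -3/2.
  |-3/2 - I|² = 13/4 < 9 = 3², so this pole is inside the contour.
  |I|² = 1 < 9 = 3², so this pole is inside the contour.
  |-3/2|² = 9/4 < 9 = 3², so this pole is inside the contour.

With P(z) = z^2*cos(z) and Q(z) = z^3 + 3*z^2 + 13*z/4 - 3*I*z/2 + 3/2 - 9*I/4, each pole is simple, so Res(f, z₀) = P(z₀)/Q'(z₀) with Q'(z) = 3*z^2 + 6*z + 13/4 - 3*I/2.
  Res(f, -3/2 - I) = P(-3/2 - I)/Q'(-3/2 - I) = ((5/4 + 3*I)*cos(3/2 + I))/(-2 + 3*I/2) = (8/25 - 63*I/50)*cos(3/2 + I)
  Res(f, I) = P(I)/Q'(I) = (-cosh(1))/(1/4 + 9*I/2) = (-4/325 + 72*I/325)*cosh(1)
  Res(f, -3/2) = P(-3/2)/Q'(-3/2) = (9*cos(3/2)/4)/(1 - 3*I/2) = (9/13 + 27*I/26)*cos(3/2)

Sum of residues inside C: (8/25 - 63*I/50)*cos(3/2 + I) + (9/13 + 27*I/26)*cos(3/2) + (-4/325 + 72*I/325)*cosh(1)
∮_C f(z) dz = 2πi · ((8/25 - 63*I/50)*cos(3/2 + I) + (9/13 + 27*I/26)*cos(3/2) + (-4/325 + 72*I/325)*cosh(1)) = pi*(63/25 + 16*I/25)*cos(3/2 + I) + pi*(-144/325 - 8*I/325)*cosh(1) + pi*(-27/13 + 18*I/13)*cos(3/2)

Final answer: pi*(63/25 + 16*I/25)*cos(3/2 + I) + pi*(-144/325 - 8*I/325)*cosh(1) + pi*(-27/13 + 18*I/13)*cos(3/2)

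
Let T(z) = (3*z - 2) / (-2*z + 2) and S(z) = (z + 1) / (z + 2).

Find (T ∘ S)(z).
(T ∘ S)(z) = T(S(z)) = ((3)*S(z) + (-2))/((-2)*S(z) + (2)). Multiply numerator and denominator by z + 2:
  numerator:   (3)*(z + 1) + (-2)*(z + 2) = z - 1
  denominator: (-2)*(z + 1) + (2)*(z + 2) = 2
(T ∘ S)(z) = (z - 1)/2

Final answer: (z - 1)/2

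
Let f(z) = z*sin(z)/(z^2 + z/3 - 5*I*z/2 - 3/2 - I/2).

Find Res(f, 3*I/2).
Write f(z) = P(z)/Q(z) with P(z) = z*sin(z) and Q(z) = z^2 + z/3 - 5*I*z/2 - 3/2 - I/2.
The denominator factors as Q(z) = (z + 1/3 - I)*(z - 3*I/2), so z = 3*I/2 is a simple zero of Q and P is analytic there; z = 3*I/2 is therefore a simple pole and
  Res(f, z₀) = P(z₀)/Q'(z₀).

Q'(z) = 2*z + 1/3 - 5*I/2, so Q'(3*I/2) = 1/3 + I/2.
P(3*I/2) = -3*sinh(3/2)/2.

Res(f, 3*I/2) = (-3*sinh(3/2)/2)/(1/3 + I/2) = (-18/13 + 27*I/13)*sinh(3/2)

Final answer: (-18/13 + 27*I/13)*sinh(3/2)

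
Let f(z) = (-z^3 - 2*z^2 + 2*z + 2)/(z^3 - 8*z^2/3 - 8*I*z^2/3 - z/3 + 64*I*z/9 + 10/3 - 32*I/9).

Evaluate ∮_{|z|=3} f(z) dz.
By the residue theorem, ∮_C f(z) dz = 2πi · (sum of the residues of f at the poles inside |z| = 3).

The denominator factors as (z - 2)*(z - 1 - 2*I/3)*(z + 1/3 - 2*I), so the singularities of f are simple poles at z = 2, z = 1 + 2*I/3, z = -1/3 + 2*I.
  |2|² = 4 < 9 = 3², so this pole is inside the contour.
  |1 + 2*I/3|² = 13/9 < 9 = 3², so this pole is inside the contour.
  |-1/3 + 2*I|² = 37/9 < 9 = 3², so this pole is inside the contour.

With P(z) = -z^3 - 2*z^2 + 2*z + 2 and Q(z) = z^3 - 8*z^2/3 - 8*I*z^2/3 - z/3 + 64*I*z/9 + 10/3 - 32*I/9, each pole is simple, so Res(f, z₀) = P(z₀)/Q'(z₀) with Q'(z) = 3*z^2 - 16*z/3 - 16*I*z/3 - 1/3 + 64*I/9.
  Res(f, 2) = P(2)/Q'(2) = (-10)/(1 - 32*I/9) = -162/221 - 576*I/221
  Res(f, 1 + 2*I/3) = P(1 + 2*I/3)/Q'(1 + 2*I/3) = (29/9 - 82*I/27)/(-4/9 + 20*I/9) = -497/312 - 353*I/312
  Res(f, -1/3 + 2*I) = P(-1/3 + 2*I)/Q'(-1/3 + 2*I) = (139/27 + 14*I)/(4/9 - 52*I/9) = -955/408 + 437*I/408

Sum of residues inside C: -14/3 - 8*I/3
∮_C f(z) dz = 2πi · (-14/3 - 8*I/3) = pi*(16/3 - 28*I/3)

Final answer: pi*(16/3 - 28*I/3)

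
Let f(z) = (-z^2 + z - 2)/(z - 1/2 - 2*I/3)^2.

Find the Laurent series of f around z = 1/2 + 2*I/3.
-47/(36*(z - 1/2 - 2*I/3)^2) - 4*I/(3*(z - 1/2 - 2*I/3)) - 1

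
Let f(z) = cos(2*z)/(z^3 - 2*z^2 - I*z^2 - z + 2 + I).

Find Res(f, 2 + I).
Write f(z) = P(z)/Q(z) with P(z) = cos(2*z) and Q(z) = z^3 - 2*z^2 - I*z^2 - z + 2 + I.
The denominator factors as Q(z) = (z - 1)*(z + 1)*(z - 2 - I), so z = 2 + I is a simple zero of Q and P is analytic there; z = 2 + I is therefore a simple pole and
  Res(f, z₀) = P(z₀)/Q'(z₀).

Q'(z) = 3*z^2 - 4*z - 2*I*z - 1, so Q'(2 + I) = 2 + 4*I.
P(2 + I) = cos(4 + 2*I).

Res(f, 2 + I) = (cos(4 + 2*I))/(2 + 4*I) = (1/10 - I/5)*cos(4 + 2*I)

Final answer: (1/10 - I/5)*cos(4 + 2*I)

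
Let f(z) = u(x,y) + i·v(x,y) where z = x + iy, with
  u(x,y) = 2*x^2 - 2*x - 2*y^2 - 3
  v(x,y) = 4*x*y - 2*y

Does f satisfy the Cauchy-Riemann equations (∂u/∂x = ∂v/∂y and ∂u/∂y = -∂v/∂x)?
∂u/∂x = 4*x - 2
∂v/∂y = 4*x - 2
∂u/∂y = -4*y
∂v/∂x = 4*y
∂u/∂x = ∂v/∂y and ∂u/∂y = -∂v/∂x hold identically; f is analytic.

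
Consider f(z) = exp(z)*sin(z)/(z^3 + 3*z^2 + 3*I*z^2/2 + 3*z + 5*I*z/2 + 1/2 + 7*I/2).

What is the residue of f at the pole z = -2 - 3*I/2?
(-12/493 + 88*I/493)*exp(-2 - 3*I/2)*sin(2 + 3*I/2)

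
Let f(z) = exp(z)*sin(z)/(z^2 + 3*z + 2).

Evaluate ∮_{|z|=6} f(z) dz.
By the residue theorem, ∮_C f(z) dz = 2πi · (sum of the residues of f at the poles inside |z| = 6).

The denominator factors as (z + 1)*(z + 2), so the singularities of f are simple poles at z = -1, z = -2.
  |-1|² = 1 < 36 = 6², so this pole is inside the contour.
  |-2|² = 4 < 36 = 6², so this pole is inside the contour.

With P(z) = exp(z)*sin(z) and Q(z) = z^2 + 3*z + 2, each pole is simple, so Res(f, z₀) = P(z₀)/Q'(z₀) with Q'(z) = 2*z + 3.
  Res(f, -1) = P(-1)/Q'(-1) = (-exp(-1)*sin(1))/(1) = -exp(-1)*sin(1)
  Res(f, -2) = P(-2)/Q'(-2) = (-exp(-2)*sin(2))/(-1) = exp(-2)*sin(2)

Sum of residues inside C: -exp(-1)*sin(1) + exp(-2)*sin(2)
∮_C f(z) dz = 2πi · (-exp(-1)*sin(1) + exp(-2)*sin(2)) = -2*I*pi*exp(-1)*sin(1) + 2*I*pi*exp(-2)*sin(2)

Final answer: -2*I*pi*exp(-1)*sin(1) + 2*I*pi*exp(-2)*sin(2)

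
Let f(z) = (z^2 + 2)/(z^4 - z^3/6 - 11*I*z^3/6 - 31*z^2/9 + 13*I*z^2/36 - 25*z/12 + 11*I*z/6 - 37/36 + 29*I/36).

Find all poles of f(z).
The singularities of f are the zeros of the denominator. Factoring,
  z^4 - z^3/6 - 11*I*z^3/6 - 31*z^2/9 + 13*I*z^2/36 - 25*z/12 + 11*I*z/6 - 37/36 + 29*I/36 = (z - 2 - I/2)*(z + 1/3 + I/3)*(z + 1 - 2*I/3)*(z + 1/2 - I)
so the candidates are z = 2 + I/2, z = -1/3 - I/3, z = -1 + 2*I/3, z = -1/2 + I.

Check the numerator P(z) = z^2 + 2 at each one:
  P(2 + I/2) = 23/4 + 2*I ≠ 0, so z = 2 + I/2 is a (simple) pole.
  P(-1/3 - I/3) = 2 + 2*I/9 ≠ 0, so z = -1/3 - I/3 is a (simple) pole.
  P(-1 + 2*I/3) = 23/9 - 4*I/3 ≠ 0, so z = -1 + 2*I/3 is a (simple) pole.
  P(-1/2 + I) = 5/4 - I ≠ 0, so z = -1/2 + I is a (simple) pole.

Poles of f: {-1 + 2*I/3, -1/2 + I, -1/3 - I/3, 2 + I/2}

Final answer: {-1 + 2*I/3, -1/2 + I, -1/3 - I/3, 2 + I/2}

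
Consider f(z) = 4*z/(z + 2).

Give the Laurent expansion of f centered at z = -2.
Put w = z - (-2), i.e. z = w - 2. The denominator is w, so it suffices to rewrite the numerator in powers of w.

P(z) = 4*z
P(w - 2) = -8 + 4*w

Dividing each term by w:
  f = -8/w + 4

Substituting back w = z + 2:
  f(z) = -8/(z + 2) + 4

The series is finite because the numerator is a polynomial; the negative powers form the principal part, and the coefficient of 1/(z + 2) gives Res(f, -2) = -8.

Final answer: -8/(z + 2) + 4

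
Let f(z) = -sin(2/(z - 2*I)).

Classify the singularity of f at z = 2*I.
essential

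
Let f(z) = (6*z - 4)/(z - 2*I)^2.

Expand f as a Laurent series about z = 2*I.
(-4 + 12*I)/(z - 2*I)^2 + 6/(z - 2*I)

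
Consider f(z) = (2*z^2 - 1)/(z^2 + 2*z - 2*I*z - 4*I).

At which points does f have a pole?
{-2, 2*I}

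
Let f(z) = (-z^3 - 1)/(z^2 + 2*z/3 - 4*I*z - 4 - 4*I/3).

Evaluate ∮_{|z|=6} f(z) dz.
pi*(-8 + 208*I/9)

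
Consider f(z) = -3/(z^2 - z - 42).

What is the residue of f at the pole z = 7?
-3/13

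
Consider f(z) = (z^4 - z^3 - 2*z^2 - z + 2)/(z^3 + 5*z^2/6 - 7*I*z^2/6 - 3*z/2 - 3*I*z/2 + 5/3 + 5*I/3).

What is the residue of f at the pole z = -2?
516/221 - 228*I/221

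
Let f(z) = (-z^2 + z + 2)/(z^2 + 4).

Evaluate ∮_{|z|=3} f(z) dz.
By the residue theorem, ∮_C f(z) dz = 2πi · (sum of the residues of f at the poles inside |z| = 3).

The denominator factors as (z - 2*I)*(z + 2*I), so the singularities of f are simple poles at z = 2*I, z = -2*I.
  |2*I|² = 4 < 9 = 3², so this pole is inside the contour.
  |-2*I|² = 4 < 9 = 3², so this pole is inside the contour.

With P(z) = -z^2 + z + 2 and Q(z) = z^2 + 4, each pole is simple, so Res(f, z₀) = P(z₀)/Q'(z₀) with Q'(z) = 2*z.
  Res(f, 2*I) = P(2*I)/Q'(2*I) = (6 + 2*I)/(4*I) = 1/2 - 3*I/2
  Res(f, -2*I) = P(-2*I)/Q'(-2*I) = (6 - 2*I)/(-4*I) = 1/2 + 3*I/2

Sum of residues inside C: 1
∮_C f(z) dz = 2πi · (1) = 2*I*pi

Final answer: 2*I*pi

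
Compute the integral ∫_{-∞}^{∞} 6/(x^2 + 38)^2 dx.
3*sqrt(38)*pi/1444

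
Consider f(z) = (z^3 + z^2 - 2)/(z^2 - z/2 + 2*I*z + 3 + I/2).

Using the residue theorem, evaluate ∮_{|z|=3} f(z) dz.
By the residue theorem, ∮_C f(z) dz = 2πi · (sum of the residues of f at the poles inside |z| = 3).

The denominator factors as (z - I)*(z - 1/2 + 3*I), so the singularities of f are simple poles at z = I, z = 1/2 - 3*I.
  |I|² = 1 < 9 = 3², so this pole is inside the contour.
  |1/2 - 3*I|² = 37/4 > 9 = 3², so this pole is outside the contour.

With P(z) = z^3 + z^2 - 2 and Q(z) = z^2 - z/2 + 2*I*z + 3 + I/2, each pole is simple, so Res(f, z₀) = P(z₀)/Q'(z₀) with Q'(z) = 2*z - 1/2 + 2*I.
  Res(f, I) = P(I)/Q'(I) = (-3 - I)/(-1/2 + 4*I) = -2/13 + 10*I/13

∮_C f(z) dz = 2πi · (-2/13 + 10*I/13) = pi*(-20/13 - 4*I/13)

Final answer: pi*(-20/13 - 4*I/13)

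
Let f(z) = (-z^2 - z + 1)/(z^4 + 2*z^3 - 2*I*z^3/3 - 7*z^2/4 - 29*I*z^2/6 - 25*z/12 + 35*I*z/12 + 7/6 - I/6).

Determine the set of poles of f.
The singularities of f are the zeros of the denominator. Factoring,
  z^4 + 2*z^3 - 2*I*z^3/3 - 7*z^2/4 - 29*I*z^2/6 - 25*z/12 + 35*I*z/12 + 7/6 - I/6 = (z + 3 + I)*(z - 1/2)*(z - 2*I/3)*(z - 1/2 - I)
so the candidates are z = -3 - I, z = 1/2, z = 2*I/3, z = 1/2 + I.

Check the numerator P(z) = -z^2 - z + 1 at each one:
  P(-3 - I) = -4 - 5*I ≠ 0, so z = -3 - I is a (simple) pole.
  P(1/2) = 1/4 ≠ 0, so z = 1/2 is a (simple) pole.
  P(2*I/3) = 13/9 - 2*I/3 ≠ 0, so z = 2*I/3 is a (simple) pole.
  P(1/2 + I) = 5/4 - 2*I ≠ 0, so z = 1/2 + I is a (simple) pole.

Poles of f: {-3 - I, 2*I/3, 1/2, 1/2 + I}

Final answer: {-3 - I, 2*I/3, 1/2, 1/2 + I}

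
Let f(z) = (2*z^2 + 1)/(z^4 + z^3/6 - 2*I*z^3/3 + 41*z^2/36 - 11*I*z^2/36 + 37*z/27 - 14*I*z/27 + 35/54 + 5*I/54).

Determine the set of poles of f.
{-2/3 + I/2, -1/3 - I/3, 1/3 - I, 1/2 + 3*I/2}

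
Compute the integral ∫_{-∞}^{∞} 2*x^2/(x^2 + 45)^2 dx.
Let f(z) = 2*z^2/(z^2 + 45)^2. The denominator has no real zeros and deg Q - deg P = 2 ≥ 2, so the integral of f over the upper semicircle |z| = R tends to 0 as R → ∞. Closing the contour in the upper half-plane,
  ∫_{-∞}^{∞} f(x) dx = 2πi · Σ Res(f, z_k)  over the poles with Im z_k > 0.

Zeros of the denominator: z^2 + 45 = 0 gives z = ±3*sqrt(5)*I.
Upper half-plane: z = 3*sqrt(5)*I (a pole of order 2).

Write f(z) = g(z)/(z - 3*sqrt(5)*I)^2 with g(z) = 2*z^2/(z + 3*sqrt(5)*I)^2. For a double pole, Res(f, z₀) = g'(z₀):
  g'(z) = 12*sqrt(5)*I*z/(z + 3*sqrt(5)*I)^3
  Res(f, 3*sqrt(5)*I) = g'(3*sqrt(5)*I) = -sqrt(5)*I/30

∫_{-∞}^{∞} f(x) dx = 2πi · (-sqrt(5)*I/30) = sqrt(5)*pi/15

Final answer: sqrt(5)*pi/15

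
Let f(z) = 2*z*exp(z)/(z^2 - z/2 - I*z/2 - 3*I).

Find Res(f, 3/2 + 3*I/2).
Write f(z) = P(z)/Q(z) with P(z) = 2*z*exp(z) and Q(z) = z^2 - z/2 - I*z/2 - 3*I.
The denominator factors as Q(z) = (z - 3/2 - 3*I/2)*(z + 1 + I), so z = 3/2 + 3*I/2 is a simple zero of Q and P is analytic there; z = 3/2 + 3*I/2 is therefore a simple pole and
  Res(f, z₀) = P(z₀)/Q'(z₀).

Q'(z) = 2*z - 1/2 - I/2, so Q'(3/2 + 3*I/2) = 5/2 + 5*I/2.
P(3/2 + 3*I/2) = (3 + 3*I)*exp(3/2 + 3*I/2).

Res(f, 3/2 + 3*I/2) = ((3 + 3*I)*exp(3/2 + 3*I/2))/(5/2 + 5*I/2) = 6*exp(3/2 + 3*I/2)/5

Final answer: 6*exp(3/2 + 3*I/2)/5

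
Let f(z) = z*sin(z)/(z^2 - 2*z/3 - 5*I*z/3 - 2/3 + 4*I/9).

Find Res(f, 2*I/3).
(4/5 - 2*I/5)*sinh(2/3)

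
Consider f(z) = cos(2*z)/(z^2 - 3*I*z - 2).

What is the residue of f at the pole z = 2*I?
Write f(z) = P(z)/Q(z) with P(z) = cos(2*z) and Q(z) = z^2 - 3*I*z - 2.
The denominator factors as Q(z) = (z - I)*(z - 2*I), so z = 2*I is a simple zero of Q and P is analytic there; z = 2*I is therefore a simple pole and
  Res(f, z₀) = P(z₀)/Q'(z₀).

Q'(z) = 2*z - 3*I, so Q'(2*I) = I.
P(2*I) = cosh(4).

Res(f, 2*I) = (cosh(4))/(I) = -I*cosh(4)

Final answer: -I*cosh(4)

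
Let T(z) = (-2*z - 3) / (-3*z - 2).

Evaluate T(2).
Substitute z = 2:
  numerator:   -2*(2) - 3 = -7
  denominator: -3*(2) - 2 = -8
T(2) = (-7)/(-8) = 7/8

Final answer: 7/8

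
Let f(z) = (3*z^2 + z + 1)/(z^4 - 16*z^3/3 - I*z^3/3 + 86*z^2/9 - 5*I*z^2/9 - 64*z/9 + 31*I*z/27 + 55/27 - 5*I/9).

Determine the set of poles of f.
The singularities of f are the zeros of the denominator. Factoring,
  z^4 - 16*z^3/3 - I*z^3/3 + 86*z^2/9 - 5*I*z^2/9 - 64*z/9 + 31*I*z/27 + 55/27 - 5*I/9 = (z - 2/3 - I/3)*(z - 2/3 + I/3)*(z - 3 - I)*(z - 1 + 2*I/3)
so the candidates are z = 2/3 + I/3, z = 2/3 - I/3, z = 3 + I, z = 1 - 2*I/3.

Check the numerator P(z) = 3*z^2 + z + 1 at each one:
  P(2/3 + I/3) = 8/3 + 5*I/3 ≠ 0, so z = 2/3 + I/3 is a (simple) pole.
  P(2/3 - I/3) = 8/3 - 5*I/3 ≠ 0, so z = 2/3 - I/3 is a (simple) pole.
  P(3 + I) = 28 + 19*I ≠ 0, so z = 3 + I is a (simple) pole.
  P(1 - 2*I/3) = 11/3 - 14*I/3 ≠ 0, so z = 1 - 2*I/3 is a (simple) pole.

Poles of f: {2/3 - I/3, 2/3 + I/3, 1 - 2*I/3, 3 + I}

Final answer: {2/3 - I/3, 2/3 + I/3, 1 - 2*I/3, 3 + I}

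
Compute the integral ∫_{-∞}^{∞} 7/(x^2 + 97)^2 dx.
7*sqrt(97)*pi/18818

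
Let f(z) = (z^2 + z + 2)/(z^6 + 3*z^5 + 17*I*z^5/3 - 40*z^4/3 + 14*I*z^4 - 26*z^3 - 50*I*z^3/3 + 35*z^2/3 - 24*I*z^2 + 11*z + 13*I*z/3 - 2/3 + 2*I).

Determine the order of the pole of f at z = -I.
4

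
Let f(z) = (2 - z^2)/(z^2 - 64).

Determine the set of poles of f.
{-8, 8}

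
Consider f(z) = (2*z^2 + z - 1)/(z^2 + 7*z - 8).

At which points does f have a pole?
The singularities of f are the zeros of the denominator. Factoring,
  z^2 + 7*z - 8 = (z - 1)*(z + 8)
so the candidates are z = 1, z = -8.

Check the numerator P(z) = 2*z^2 + z - 1 at each one:
  P(1) = 2 ≠ 0, so z = 1 is a (simple) pole.
  P(-8) = 119 ≠ 0, so z = -8 is a (simple) pole.

Poles of f: {-8, 1}

Final answer: {-8, 1}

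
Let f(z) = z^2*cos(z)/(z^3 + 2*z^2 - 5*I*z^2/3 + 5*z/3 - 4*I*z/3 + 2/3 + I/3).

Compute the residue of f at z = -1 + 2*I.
(99/116 + 57*I/116)*cos(1 - 2*I)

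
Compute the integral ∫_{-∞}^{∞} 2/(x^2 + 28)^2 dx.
Let f(z) = 2/(z^2 + 28)^2. The denominator has no real zeros and deg Q - deg P = 4 ≥ 2, so the integral of f over the upper semicircle |z| = R tends to 0 as R → ∞. Closing the contour in the upper half-plane,
  ∫_{-∞}^{∞} f(x) dx = 2πi · Σ Res(f, z_k)  over the poles with Im z_k > 0.

Zeros of the denominator: z^2 + 28 = 0 gives z = ±2*sqrt(7)*I.
Upper half-plane: z = 2*sqrt(7)*I (a pole of order 2).

Write f(z) = g(z)/(z - 2*sqrt(7)*I)^2 with g(z) = 2/(z + 2*sqrt(7)*I)^2. For a double pole, Res(f, z₀) = g'(z₀):
  g'(z) = -4/(z + 2*sqrt(7)*I)^3
  Res(f, 2*sqrt(7)*I) = g'(2*sqrt(7)*I) = -sqrt(7)*I/784

∫_{-∞}^{∞} f(x) dx = 2πi · (-sqrt(7)*I/784) = sqrt(7)*pi/392

Final answer: sqrt(7)*pi/392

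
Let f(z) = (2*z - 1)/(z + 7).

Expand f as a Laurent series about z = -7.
Put w = z - (-7), i.e. z = w - 7. The denominator is w, so it suffices to rewrite the numerator in powers of w.

P(z) = 2*z - 1
P(w - 7) = -15 + 2*w

Dividing each term by w:
  f = -15/w + 2

Substituting back w = z + 7:
  f(z) = -15/(z + 7) + 2

The series is finite because the numerator is a polynomial; the negative powers form the principal part, and the coefficient of 1/(z + 7) gives Res(f, -7) = -15.

Final answer: -15/(z + 7) + 2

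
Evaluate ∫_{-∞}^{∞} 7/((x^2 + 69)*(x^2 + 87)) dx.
7*pi*(-23*sqrt(87) + 29*sqrt(69))/36018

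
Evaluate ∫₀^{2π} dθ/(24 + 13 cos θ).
Let J = ∫₀^{2π} dθ/(24 + 13 cos θ).
Put z = e^{iθ}: then cos θ = (z + 1/z)/2, dθ = dz/(iz), and z runs once counterclockwise around |z| = 1:
  J = ∮_{|z|=1} 1/(24 + 13*(z + 1/z)/2) · dz/(iz) = (2/i) ∮_{|z|=1} dz/(13*z^2 + 48*z + 13).
The roots of 13*z^2 + 48*z + 13 are z = (-24 ± sqrt(24^2 - 13^2))/13, with sqrt(407) = sqrt(407); their product is 1, so only z₊ = -24/13 + sqrt(407)/13 lies inside the unit circle (z₋ = -24/13 - sqrt(407)/13 lies outside).
z₊ is a simple zero of q(z) = 13*z^2 + 48*z + 13, so Res(1/q, z₊) = 1/q'(z₊) with q'(z) = 26*z + 48; and q'(z₊) = 13*(z₊ - z₋) = 2*sqrt(407).
Therefore J = (2/i) · 2πi · 1/(2*sqrt(407)) = 2*pi/(sqrt(407)) = 2*sqrt(407)*pi/407

Final answer: 2*sqrt(407)*pi/407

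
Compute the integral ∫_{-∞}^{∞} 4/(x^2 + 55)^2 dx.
Let f(z) = 4/(z^2 + 55)^2. The denominator has no real zeros and deg Q - deg P = 4 ≥ 2, so the integral of f over the upper semicircle |z| = R tends to 0 as R → ∞. Closing the contour in the upper half-plane,
  ∫_{-∞}^{∞} f(x) dx = 2πi · Σ Res(f, z_k)  over the poles with Im z_k > 0.

Zeros of the denominator: z^2 + 55 = 0 gives z = ±sqrt(55)*I.
Upper half-plane: z = sqrt(55)*I (a pole of order 2).

Write f(z) = g(z)/(z - sqrt(55)*I)^2 with g(z) = 4/(z + sqrt(55)*I)^2. For a double pole, Res(f, z₀) = g'(z₀):
  g'(z) = -8/(z + sqrt(55)*I)^3
  Res(f, sqrt(55)*I) = g'(sqrt(55)*I) = -sqrt(55)*I/3025

∫_{-∞}^{∞} f(x) dx = 2πi · (-sqrt(55)*I/3025) = 2*sqrt(55)*pi/3025

Final answer: 2*sqrt(55)*pi/3025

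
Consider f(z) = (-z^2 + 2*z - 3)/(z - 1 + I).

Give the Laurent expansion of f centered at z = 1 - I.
Put w = z - (1 - I), i.e. z = w + 1 - I. The denominator is w, so it suffices to rewrite the numerator in powers of w.

P(z) = -z^2 + 2*z - 3
P(w + 1 - I) = -1 + 2*I*w - w^2

Dividing each term by w:
  f = -1/w + 2*I - w

Substituting back w = z - 1 + I:
  f(z) = -1/(z - 1 + I) + 2*I - (z - 1 + I)

The series is finite because the numerator is a polynomial; the negative powers form the principal part, and the coefficient of 1/(z - 1 + I) gives Res(f, 1 - I) = -1.

Final answer: -1/(z - 1 + I) + 2*I - (z - 1 + I)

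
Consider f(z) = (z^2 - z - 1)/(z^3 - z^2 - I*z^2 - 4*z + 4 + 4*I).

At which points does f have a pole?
{-2, 1 + I, 2}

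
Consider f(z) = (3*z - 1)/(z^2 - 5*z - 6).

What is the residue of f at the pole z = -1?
4/7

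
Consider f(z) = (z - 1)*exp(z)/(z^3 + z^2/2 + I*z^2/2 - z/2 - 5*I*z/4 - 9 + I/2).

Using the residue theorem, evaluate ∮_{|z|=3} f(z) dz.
By the residue theorem, ∮_C f(z) dz = 2πi · (sum of the residues of f at the poles inside |z| = 3).

The denominator factors as (z - 2)*(z + 3/2 + 2*I)*(z + 1 - 3*I/2), so the singularities of f are simple poles at z = 2, z = -3/2 - 2*I, z = -1 + 3*I/2.
  |2|² = 4 < 9 = 3², so this pole is inside the contour.
  |-3/2 - 2*I|² = 25/4 < 9 = 3², so this pole is inside the contour.
  |-1 + 3*I/2|² = 13/4 < 9 = 3², so this pole is inside the contour.

With P(z) = (z - 1)*exp(z) and Q(z) = z^3 + z^2/2 + I*z^2/2 - z/2 - 5*I*z/4 - 9 + I/2, each pole is simple, so Res(f, z₀) = P(z₀)/Q'(z₀) with Q'(z) = 3*z^2 + z + I*z - 1/2 - 5*I/4.
  Res(f, 2) = P(2)/Q'(2) = (exp(2))/(27/2 + 3*I/4) = (24/325 - 4*I/975)*exp(2)
  Res(f, -3/2 - 2*I) = P(-3/2 - 2*I)/Q'(-3/2 - 2*I) = ((-5/2 - 2*I)*exp(-3/2 - 2*I))/(-21/4 + 53*I/4) = (-107/1625 + 349*I/1625)*exp(-3/2 - 2*I)
  Res(f, -1 + 3*I/2) = P(-1 + 3*I/2)/Q'(-1 + 3*I/2) = ((-2 + 3*I/2)*exp(-1 + 3*I/2))/(-27/4 - 39*I/4) = (-1/125 - 79*I/375)*exp(-1 + 3*I/2)

Sum of residues inside C: (24/325 - 4*I/975)*exp(2) + (-1/125 - 79*I/375)*exp(-1 + 3*I/2) + (-107/1625 + 349*I/1625)*exp(-3/2 - 2*I)
∮_C f(z) dz = 2πi · ((24/325 - 4*I/975)*exp(2) + (-1/125 - 79*I/375)*exp(-1 + 3*I/2) + (-107/1625 + 349*I/1625)*exp(-3/2 - 2*I)) = pi*(-698/1625 - 214*I/1625)*exp(-3/2 - 2*I) + pi*(158/375 - 2*I/125)*exp(-1 + 3*I/2) + pi*(8/975 + 48*I/325)*exp(2)

Final answer: pi*(-698/1625 - 214*I/1625)*exp(-3/2 - 2*I) + pi*(158/375 - 2*I/125)*exp(-1 + 3*I/2) + pi*(8/975 + 48*I/325)*exp(2)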